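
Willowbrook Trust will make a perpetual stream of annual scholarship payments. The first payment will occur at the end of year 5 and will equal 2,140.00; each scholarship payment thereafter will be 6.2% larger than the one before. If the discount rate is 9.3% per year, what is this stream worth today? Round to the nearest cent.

Value at end of year 4: C₁ / (r − g) = 2,140.00 / (0.093 − 0.062) = 69,032.2581
Discount to today: PV = 69,032.2581 / (1 + 0.093)^4 = 69,032.2581 / 1.427186 = 48,369.48

48369.48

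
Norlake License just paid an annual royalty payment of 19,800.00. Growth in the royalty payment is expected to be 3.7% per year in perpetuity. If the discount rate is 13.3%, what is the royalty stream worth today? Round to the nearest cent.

D₁ = D₀ × (1 + g) = 19,800.00 × 1.037 = 20,532.6000
Growing perpetuity: P = D₁ / (r − g) = 20,532.6000 / (0.133 − 0.037) = 213,881.25

213881.25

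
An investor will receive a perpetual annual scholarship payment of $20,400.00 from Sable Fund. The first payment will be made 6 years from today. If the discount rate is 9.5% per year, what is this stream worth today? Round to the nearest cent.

$136406.78

Value at end of year 5: C / r = $20,400.00 / 0.095 = $214,736.8421
Discount to today: PV = $214,736.8421 / (1 + 0.095)^5 = $214,736.8421 / 1.574239 = $136,406.78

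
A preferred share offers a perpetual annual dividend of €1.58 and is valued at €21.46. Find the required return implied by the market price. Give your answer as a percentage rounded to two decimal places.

7.36%

P = C/r ⇒ r = C/P = €1.58/€21.46 = 0.073625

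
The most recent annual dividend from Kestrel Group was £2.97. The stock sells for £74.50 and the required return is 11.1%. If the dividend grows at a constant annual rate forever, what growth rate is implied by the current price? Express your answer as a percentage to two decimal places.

P = D₀(1+g)/(r−g) ⇒ P(r−g) = D₀(1+g) ⇒ g(P+D₀) = P·r − D₀
g = (P·r − D₀)/(P + D₀) = (£74.50×0.111 − £2.97) / (£74.50 + £2.97) = 0.068407

6.84%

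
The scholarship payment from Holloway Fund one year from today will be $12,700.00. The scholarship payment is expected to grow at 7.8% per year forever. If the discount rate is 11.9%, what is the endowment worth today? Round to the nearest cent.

Growing perpetuity: P = D₁ / (r − g) = $12,700.0000 / (0.119 − 0.078) = $309,756.10

$309756.10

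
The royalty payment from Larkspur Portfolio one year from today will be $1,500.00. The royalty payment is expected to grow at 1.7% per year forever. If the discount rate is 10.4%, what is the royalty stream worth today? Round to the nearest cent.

Growing perpetuity: P = D₁ / (r − g) = $1,500.0000 / (0.104 − 0.017) = $17,241.38

$17241.38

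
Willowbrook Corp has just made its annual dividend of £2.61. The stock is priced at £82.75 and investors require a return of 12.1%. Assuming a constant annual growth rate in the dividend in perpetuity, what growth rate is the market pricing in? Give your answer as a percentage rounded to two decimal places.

8.67%

P = D₀(1+g)/(r−g) ⇒ P(r−g) = D₀(1+g) ⇒ g(P+D₀) = P·r − D₀
g = (P·r − D₀)/(P + D₀) = (£82.75×0.121 − £2.61) / (£82.75 + £2.61) = 0.086724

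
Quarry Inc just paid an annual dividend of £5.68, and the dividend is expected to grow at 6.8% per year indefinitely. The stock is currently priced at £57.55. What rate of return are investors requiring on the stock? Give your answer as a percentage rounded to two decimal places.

17.34%

D₁ = £5.68 × 1.068 = £6.0662
P = D₁/(r − g) ⇒ r = D₁/P + g = £6.0662/£57.55 + 0.068 = 0.105408 + 0.068 = 0.173408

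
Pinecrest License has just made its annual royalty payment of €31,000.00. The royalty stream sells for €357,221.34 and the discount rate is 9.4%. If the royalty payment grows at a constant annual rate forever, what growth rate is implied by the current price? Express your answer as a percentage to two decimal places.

0.66%

P = D₀(1+g)/(r−g) ⇒ P(r−g) = D₀(1+g) ⇒ g(P+D₀) = P·r − D₀
g = (P·r − D₀)/(P + D₀) = (€357,221.34×0.094 − €31,000.00) / (€357,221.34 + €31,000.00) = 0.006643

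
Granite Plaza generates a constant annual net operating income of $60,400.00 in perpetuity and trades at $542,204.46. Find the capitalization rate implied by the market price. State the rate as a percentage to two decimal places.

11.14%

P = C/r ⇒ r = C/P = $60,400.00/$542,204.46 = 0.111397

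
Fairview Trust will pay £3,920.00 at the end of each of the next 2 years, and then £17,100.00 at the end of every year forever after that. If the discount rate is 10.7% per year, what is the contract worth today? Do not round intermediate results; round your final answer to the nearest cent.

£137151.79

PV of 2-year annuity: £3,920.00 × [1 − (1+0.107)^−2] / 0.107 = 6739.92961
Perpetuity value at year 2: £17,100.00 / 0.107 = 159813.08411
PV of perpetuity: 159813.08411 / (1+0.107)^2 = 130411.86056
Total PV = 6739.92961 + 130411.86056 = 137151.79017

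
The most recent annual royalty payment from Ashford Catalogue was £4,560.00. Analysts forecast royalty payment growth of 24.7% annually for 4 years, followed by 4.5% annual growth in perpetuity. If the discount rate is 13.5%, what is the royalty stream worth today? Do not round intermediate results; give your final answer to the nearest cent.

£100353.45

D_1 = 5686.32000
D_2 = 7090.84104
D_3 = 8842.27878
D_4 = 11026.32163
Terminal value at year 4: TV = D_4×(1+g_2)/(r−g_2) = 11522.50611/0.09 = 128027.84565
P_0 = D_1/(1+r)^1 + D_2/(1+r)^2 + D_3/(1+r)^3 + D_4/(1+r)^4 + TV/(1+r)^4
    = 5009.97357 + 5504.34981 + 6047.51033 + 6644.26905 + 77147.34623 = 100353.44899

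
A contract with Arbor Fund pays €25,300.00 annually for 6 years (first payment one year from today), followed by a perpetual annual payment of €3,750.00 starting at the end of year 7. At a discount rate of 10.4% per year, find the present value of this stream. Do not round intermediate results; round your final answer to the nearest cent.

PV of 6-year annuity: €25,300.00 × [1 − (1+0.104)^−6] / 0.104 = 108908.38111
Perpetuity value at year 6: €3,750.00 / 0.104 = 36057.69231
PV of perpetuity: 36057.69231 / (1+0.104)^6 = 19915.14570
Total PV = 108908.38111 + 19915.14570 = 128823.52681

€128823.53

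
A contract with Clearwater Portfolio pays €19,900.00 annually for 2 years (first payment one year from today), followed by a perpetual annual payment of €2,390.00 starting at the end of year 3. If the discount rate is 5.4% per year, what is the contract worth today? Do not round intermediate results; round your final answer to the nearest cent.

PV of 2-year annuity: €19,900.00 × [1 − (1+0.054)^−2] / 0.054 = 36793.60096
Perpetuity value at year 2: €2,390.00 / 0.054 = 44259.25926
PV of perpetuity: 44259.25926 / (1+0.054)^2 = 39840.32930
Total PV = 36793.60096 + 39840.32930 = 76633.93025

€76633.93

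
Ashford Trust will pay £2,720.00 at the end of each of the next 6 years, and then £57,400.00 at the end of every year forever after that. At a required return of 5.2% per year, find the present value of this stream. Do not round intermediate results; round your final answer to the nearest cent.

PV of 6-year annuity: £2,720.00 × [1 − (1+0.052)^−6] / 0.052 = 13718.01726
Perpetuity value at year 6: £57,400.00 / 0.052 = 1103846.15385
PV of perpetuity: 1103846.15385 / (1+0.052)^6 = 814355.64250
Total PV = 13718.01726 + 814355.64250 = 828073.65976

£828073.66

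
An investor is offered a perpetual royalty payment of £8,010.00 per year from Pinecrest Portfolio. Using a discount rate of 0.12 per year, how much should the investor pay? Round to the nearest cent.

£66750.00

Level perpetuity: PV = C / r = £8,010.00 / 0.12 = £66,750.00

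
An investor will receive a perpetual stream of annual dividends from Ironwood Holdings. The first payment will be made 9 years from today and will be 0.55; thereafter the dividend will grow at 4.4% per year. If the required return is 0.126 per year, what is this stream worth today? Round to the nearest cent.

2.60

Value at end of year 8: C₁ / (r − g) = 0.55 / (0.126 − 0.044) = 6.7073
Discount to today: PV = 6.7073 / (1 + 0.126)^8 = 6.7073 / 2.584087 = 2.60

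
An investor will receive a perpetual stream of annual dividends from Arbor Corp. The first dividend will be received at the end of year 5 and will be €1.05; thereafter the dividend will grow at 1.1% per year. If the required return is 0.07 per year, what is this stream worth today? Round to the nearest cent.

Value at end of year 4: C₁ / (r − g) = €1.05 / (0.07 − 0.011) = €17.7966
Discount to today: PV = €17.7966 / (1 + 0.07)^4 = €17.7966 / 1.310796 = €13.58

€13.58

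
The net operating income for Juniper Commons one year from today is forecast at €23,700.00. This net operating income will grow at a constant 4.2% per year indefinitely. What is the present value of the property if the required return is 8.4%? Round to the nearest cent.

Growing perpetuity: P = D₁ / (r − g) = €23,700.0000 / (0.084 − 0.042) = €564,285.71

€564285.71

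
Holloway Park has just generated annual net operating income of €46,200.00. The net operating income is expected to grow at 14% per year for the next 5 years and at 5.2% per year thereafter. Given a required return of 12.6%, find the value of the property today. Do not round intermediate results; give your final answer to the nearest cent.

D_1 = 52668.00000
D_2 = 60041.52000
D_3 = 68447.33280
D_4 = 78029.95939
D_5 = 88954.15371
Terminal value at year 5: TV = D_5×(1+g_2)/(r−g_2) = 93579.76970/0.074 = 1264591.48243
P_0 = D_1/(1+r)^1 + D_2/(1+r)^2 + D_3/(1+r)^3 + D_4/(1+r)^4 + D_5/(1+r)^5 + TV/(1+r)^5
    = 46774.42274 + 47355.98749 + 47944.78308 + 48540.89938 + 49144.42744 + 698647.80631 = 938408.32644

€938408.33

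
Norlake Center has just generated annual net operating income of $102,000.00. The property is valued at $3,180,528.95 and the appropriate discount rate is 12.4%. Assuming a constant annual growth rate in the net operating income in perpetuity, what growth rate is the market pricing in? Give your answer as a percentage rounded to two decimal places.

P = D₀(1+g)/(r−g) ⇒ P(r−g) = D₀(1+g) ⇒ g(P+D₀) = P·r − D₀
g = (P·r − D₀)/(P + D₀) = ($3,180,528.95×0.124 − $102,000.00) / ($3,180,528.95 + $102,000.00) = 0.089073

8.91%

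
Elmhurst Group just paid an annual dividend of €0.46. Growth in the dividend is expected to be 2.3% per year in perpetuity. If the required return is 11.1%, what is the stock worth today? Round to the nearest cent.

D₁ = D₀ × (1 + g) = €0.46 × 1.023 = €0.4706
Growing perpetuity: P = D₁ / (r − g) = €0.4706 / (0.111 − 0.023) = €5.35

€5.35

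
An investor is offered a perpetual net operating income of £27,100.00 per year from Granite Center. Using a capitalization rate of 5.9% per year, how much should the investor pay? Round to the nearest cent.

Level perpetuity: PV = C / r = £27,100.00 / 0.059 = £459,322.03

£459322.03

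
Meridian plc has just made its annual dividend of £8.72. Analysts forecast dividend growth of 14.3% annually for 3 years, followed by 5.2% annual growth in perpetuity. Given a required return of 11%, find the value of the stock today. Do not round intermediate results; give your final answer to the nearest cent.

£200.44

D_1 = 9.96696
D_2 = 11.39224
D_3 = 13.02132
Terminal value at year 3: TV = D_3×(1+g_2)/(r−g_2) = 13.69843/0.058 = 236.17989
P_0 = D_1/(1+r)^1 + D_2/(1+r)^2 + D_3/(1+r)^3 + TV/(1+r)^3
    = 8.97924 + 9.24619 + 9.52108 + 172.69270 = 200.43922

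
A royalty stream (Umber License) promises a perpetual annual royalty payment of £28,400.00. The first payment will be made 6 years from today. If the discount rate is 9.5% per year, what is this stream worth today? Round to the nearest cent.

£189899.64

Value at end of year 5: C / r = £28,400.00 / 0.095 = £298,947.3684
Discount to today: PV = £298,947.3684 / (1 + 0.095)^5 = £298,947.3684 / 1.574239 = £189,899.64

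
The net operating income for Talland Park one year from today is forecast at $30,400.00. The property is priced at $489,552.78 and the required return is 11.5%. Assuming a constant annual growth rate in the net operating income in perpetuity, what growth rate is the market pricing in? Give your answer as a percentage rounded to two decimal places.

5.29%

P = D₁/(r−g) ⇒ g = r − D₁/P = 0.115 − $30,400.00/$489,552.78 = 0.052903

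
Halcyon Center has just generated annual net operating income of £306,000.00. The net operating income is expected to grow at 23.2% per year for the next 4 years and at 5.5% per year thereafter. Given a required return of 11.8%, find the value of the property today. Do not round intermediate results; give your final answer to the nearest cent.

D_1 = 376992.00000
D_2 = 464454.14400
D_3 = 572207.50541
D_4 = 704959.64666
Terminal value at year 4: TV = D_4×(1+g_2)/(r−g_2) = 743732.42723/0.063 = 11805276.62268
P_0 = D_1/(1+r)^1 + D_2/(1+r)^2 + D_3/(1+r)^3 + D_4/(1+r)^4 + TV/(1+r)^4
    = 337202.14669 + 371585.90762 + 409475.70500 + 451229.04165 + 7556295.85616 = 9125788.65712

£9125788.66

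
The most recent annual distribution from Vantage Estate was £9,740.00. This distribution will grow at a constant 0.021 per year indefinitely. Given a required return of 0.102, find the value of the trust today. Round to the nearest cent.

£122772.10

D₁ = D₀ × (1 + g) = £9,740.00 × 1.021 = £9,944.5400
Growing perpetuity: P = D₁ / (r − g) = £9,944.5400 / (0.102 − 0.021) = £122,772.10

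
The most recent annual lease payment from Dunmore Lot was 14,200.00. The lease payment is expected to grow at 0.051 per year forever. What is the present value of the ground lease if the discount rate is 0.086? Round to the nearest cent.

426405.71

D₁ = D₀ × (1 + g) = 14,200.00 × 1.051 = 14,924.2000
Growing perpetuity: P = D₁ / (r − g) = 14,924.2000 / (0.086 − 0.051) = 426,405.71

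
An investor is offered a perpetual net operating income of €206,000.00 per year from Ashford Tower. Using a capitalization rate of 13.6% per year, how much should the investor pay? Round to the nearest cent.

€1514705.88

Level perpetuity: PV = C / r = €206,000.00 / 0.136 = €1,514,705.88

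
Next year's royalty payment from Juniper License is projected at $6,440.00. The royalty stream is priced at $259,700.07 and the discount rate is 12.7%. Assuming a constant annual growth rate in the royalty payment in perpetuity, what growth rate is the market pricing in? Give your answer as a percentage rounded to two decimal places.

P = D₁/(r−g) ⇒ g = r − D₁/P = 0.127 − $6,440.00/$259,700.07 = 0.102202

10.22%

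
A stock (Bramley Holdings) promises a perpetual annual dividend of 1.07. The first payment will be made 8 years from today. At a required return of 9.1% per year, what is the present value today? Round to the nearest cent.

6.39

Value at end of year 7: C / r = 1.07 / 0.091 = 11.7582
Discount to today: PV = 11.7582 / (1 + 0.091)^7 = 11.7582 / 1.839811 = 6.39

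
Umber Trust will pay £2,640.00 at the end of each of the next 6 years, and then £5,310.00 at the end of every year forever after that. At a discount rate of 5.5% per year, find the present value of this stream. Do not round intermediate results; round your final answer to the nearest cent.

PV of 6-year annuity: £2,640.00 × [1 − (1+0.055)^−6] / 0.055 = 13188.20001
Perpetuity value at year 6: £5,310.00 / 0.055 = 96545.45455
PV of perpetuity: 96545.45455 / (1+0.055)^6 = 70019.18861
Total PV = 13188.20001 + 70019.18861 = 83207.38862

£83207.39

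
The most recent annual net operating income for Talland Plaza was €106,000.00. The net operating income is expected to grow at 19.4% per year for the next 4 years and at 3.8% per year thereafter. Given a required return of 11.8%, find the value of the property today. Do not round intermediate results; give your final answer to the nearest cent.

D_1 = 126564.00000
D_2 = 151117.41600
D_3 = 180434.19470
D_4 = 215438.42848
Terminal value at year 4: TV = D_4×(1+g_2)/(r−g_2) = 223625.08876/0.08 = 2795313.60948
P_0 = D_1/(1+r)^1 + D_2/(1+r)^2 + D_3/(1+r)^3 + D_4/(1+r)^4 + TV/(1+r)^4
    = 113205.72451 + 120901.28360 + 129119.97551 + 137897.36203 + 1789218.27240 = 2290342.61804

€2290342.62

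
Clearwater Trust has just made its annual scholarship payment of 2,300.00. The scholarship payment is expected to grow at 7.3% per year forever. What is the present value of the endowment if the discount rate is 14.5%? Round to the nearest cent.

34276.39

D₁ = D₀ × (1 + g) = 2,300.00 × 1.073 = 2,467.9000
Growing perpetuity: P = D₁ / (r − g) = 2,467.9000 / (0.145 − 0.073) = 34,276.39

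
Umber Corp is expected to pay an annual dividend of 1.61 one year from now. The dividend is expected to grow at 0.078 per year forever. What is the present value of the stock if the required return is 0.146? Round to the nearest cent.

Growing perpetuity: P = D₁ / (r − g) = 1.6100 / (0.146 − 0.078) = 23.68

23.68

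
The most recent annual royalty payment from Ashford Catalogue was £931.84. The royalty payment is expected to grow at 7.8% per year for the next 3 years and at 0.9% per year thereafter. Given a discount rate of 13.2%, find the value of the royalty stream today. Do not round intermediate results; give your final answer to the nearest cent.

D_1 = 1004.52352
D_2 = 1082.87635
D_3 = 1167.34071
Terminal value at year 3: TV = D_3×(1+g_2)/(r−g_2) = 1177.84678/0.123 = 9575.99005
P_0 = D_1/(1+r)^1 + D_2/(1+r)^2 + D_3/(1+r)^3 + TV/(1+r)^3
    = 887.38827 + 845.05703 + 804.74512 + 6601.52703 = 9138.71744

£9138.72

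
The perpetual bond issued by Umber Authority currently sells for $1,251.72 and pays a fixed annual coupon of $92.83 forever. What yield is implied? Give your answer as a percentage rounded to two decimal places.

7.42%

P = C/r ⇒ r = C/P = $92.83/$1,251.72 = 0.074162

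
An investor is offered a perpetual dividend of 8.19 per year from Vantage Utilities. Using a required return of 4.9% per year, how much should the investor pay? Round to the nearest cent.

Level perpetuity: PV = C / r = 8.19 / 0.049 = 167.14

167.14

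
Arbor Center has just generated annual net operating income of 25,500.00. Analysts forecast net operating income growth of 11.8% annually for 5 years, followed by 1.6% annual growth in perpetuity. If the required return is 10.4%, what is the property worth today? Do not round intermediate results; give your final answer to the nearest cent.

445989.16

D_1 = 28509.00000
D_2 = 31873.06200
D_3 = 35634.08332
D_4 = 39838.90515
D_5 = 44539.89595
Terminal value at year 5: TV = D_5×(1+g_2)/(r−g_2) = 45252.53429/0.088 = 514233.34420
P_0 = D_1/(1+r)^1 + D_2/(1+r)^2 + D_3/(1+r)^3 + D_4/(1+r)^4 + D_5/(1+r)^5 + TV/(1+r)^5
    = 25823.36957 + 26150.83983 + 26482.46280 + 26818.29113 + 27158.37816 + 313555.82055 = 445989.16204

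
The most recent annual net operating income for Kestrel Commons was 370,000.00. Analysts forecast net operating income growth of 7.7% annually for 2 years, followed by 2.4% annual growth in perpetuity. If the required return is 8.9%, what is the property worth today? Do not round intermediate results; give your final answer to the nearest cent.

D_1 = 398490.00000
D_2 = 429173.73000
Terminal value at year 2: TV = D_2×(1+g_2)/(r−g_2) = 439473.89952/0.065 = 6761136.91569
P_0 = D_1/(1+r)^1 + D_2/(1+r)^2 + TV/(1+r)^2
    = 365922.86501 + 361890.65713 + 5701169.73702 = 6428983.25917

6428983.26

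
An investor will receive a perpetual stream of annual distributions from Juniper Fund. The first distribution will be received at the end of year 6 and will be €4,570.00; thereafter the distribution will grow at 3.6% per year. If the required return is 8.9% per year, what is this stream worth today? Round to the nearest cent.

Value at end of year 5: C₁ / (r − g) = €4,570.00 / (0.089 − 0.036) = €86,226.4151
Discount to today: PV = €86,226.4151 / (1 + 0.089)^5 = €86,226.4151 / 1.531579 = €56,299.03

€56299.03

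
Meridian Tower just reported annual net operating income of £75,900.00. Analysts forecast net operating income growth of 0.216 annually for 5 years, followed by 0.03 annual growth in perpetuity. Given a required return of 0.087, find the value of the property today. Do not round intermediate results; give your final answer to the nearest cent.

£2940822.95

D_1 = 92294.40000
D_2 = 112229.99040
D_3 = 136471.66833
D_4 = 165949.54868
D_5 = 201794.65120
Terminal value at year 5: TV = D_5×(1+g_2)/(r−g_2) = 207848.49074/0.057 = 3646464.74977
P_0 = D_1/(1+r)^1 + D_2/(1+r)^2 + D_3/(1+r)^3 + D_4/(1+r)^4 + D_5/(1+r)^5 + TV/(1+r)^5
    = 84907.45170 + 94983.86501 + 106256.09922 + 118866.06868 + 132972.52945 + 2402836.93574 = 2940822.94981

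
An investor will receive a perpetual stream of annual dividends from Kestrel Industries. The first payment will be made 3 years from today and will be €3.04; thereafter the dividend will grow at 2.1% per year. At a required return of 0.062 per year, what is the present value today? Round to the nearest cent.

€65.74

Value at end of year 2: C₁ / (r − g) = €3.04 / (0.062 − 0.021) = €74.1463
Discount to today: PV = €74.1463 / (1 + 0.062)^2 = €74.1463 / 1.127844 = €65.74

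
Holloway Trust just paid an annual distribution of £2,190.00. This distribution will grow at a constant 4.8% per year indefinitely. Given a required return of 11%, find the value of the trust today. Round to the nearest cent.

£37018.06

D₁ = D₀ × (1 + g) = £2,190.00 × 1.048 = £2,295.1200
Growing perpetuity: P = D₁ / (r − g) = £2,295.1200 / (0.11 − 0.048) = £37,018.06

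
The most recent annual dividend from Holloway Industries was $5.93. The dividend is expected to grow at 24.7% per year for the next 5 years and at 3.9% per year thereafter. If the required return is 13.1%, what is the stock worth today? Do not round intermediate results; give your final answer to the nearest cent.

$149.24

D_1 = 7.39471
D_2 = 9.22120
D_3 = 11.49884
D_4 = 14.33905
D_5 = 17.88080
Terminal value at year 5: TV = D_5×(1+g_2)/(r−g_2) = 18.57815/0.092 = 201.93643
P_0 = D_1/(1+r)^1 + D_2/(1+r)^2 + D_3/(1+r)^3 + D_4/(1+r)^4 + D_5/(1+r)^5 + TV/(1+r)^5
    = 6.53821 + 7.20879 + 7.94815 + 8.76335 + 9.66215 + 109.11932 = 149.23997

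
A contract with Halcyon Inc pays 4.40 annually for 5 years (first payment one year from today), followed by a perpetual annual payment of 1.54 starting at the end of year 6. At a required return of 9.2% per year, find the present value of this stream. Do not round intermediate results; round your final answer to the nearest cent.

PV of 5-year annuity: 4.40 × [1 − (1+0.092)^−5] / 0.092 = 17.02602
Perpetuity value at year 5: 1.54 / 0.092 = 16.73913
PV of perpetuity: 16.73913 / (1+0.092)^5 = 10.78002
Total PV = 17.02602 + 10.78002 = 27.80604

27.81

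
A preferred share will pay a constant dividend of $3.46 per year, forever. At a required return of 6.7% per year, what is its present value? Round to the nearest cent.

Level perpetuity: PV = C / r = $3.46 / 0.067 = $51.64

$51.64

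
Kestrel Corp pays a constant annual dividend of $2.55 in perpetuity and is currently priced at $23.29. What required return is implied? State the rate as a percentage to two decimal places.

P = C/r ⇒ r = C/P = $2.55/$23.29 = 0.109489

10.95%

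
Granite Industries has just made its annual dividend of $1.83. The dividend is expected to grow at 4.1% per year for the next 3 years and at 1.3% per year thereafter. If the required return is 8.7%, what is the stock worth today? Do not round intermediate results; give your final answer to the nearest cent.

D_1 = 1.90503
D_2 = 1.98314
D_3 = 2.06444
Terminal value at year 3: TV = D_3×(1+g_2)/(r−g_2) = 2.09128/0.074 = 28.26058
P_0 = D_1/(1+r)^1 + D_2/(1+r)^2 + D_3/(1+r)^3 + TV/(1+r)^3
    = 1.75256 + 1.67839 + 1.60737 + 22.00353 = 27.04185

$27.04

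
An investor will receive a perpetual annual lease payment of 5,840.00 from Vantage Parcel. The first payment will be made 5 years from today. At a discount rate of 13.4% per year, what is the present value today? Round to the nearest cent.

26354.56

Value at end of year 4: C / r = 5,840.00 / 0.134 = 43,582.0896
Discount to today: PV = 43,582.0896 / (1 + 0.134)^4 = 43,582.0896 / 1.653683 = 26,354.56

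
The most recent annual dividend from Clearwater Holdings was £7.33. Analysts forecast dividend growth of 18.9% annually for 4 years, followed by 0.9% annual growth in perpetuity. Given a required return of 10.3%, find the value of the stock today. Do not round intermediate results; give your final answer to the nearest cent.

D_1 = 8.71537
D_2 = 10.36257
D_3 = 12.32110
D_4 = 14.64979
Terminal value at year 4: TV = D_4×(1+g_2)/(r−g_2) = 14.78164/0.094 = 157.25147
P_0 = D_1/(1+r)^1 + D_2/(1+r)^2 + D_3/(1+r)^3 + D_4/(1+r)^4 + TV/(1+r)^4
    = 7.90151 + 8.51759 + 9.18170 + 9.89759 + 106.24112 = 141.73951

£141.74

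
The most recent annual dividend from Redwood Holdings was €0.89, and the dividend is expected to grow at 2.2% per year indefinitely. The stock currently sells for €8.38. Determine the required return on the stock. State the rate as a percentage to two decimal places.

D₁ = €0.89 × 1.022 = €0.9096
P = D₁/(r − g) ⇒ r = D₁/P + g = €0.9096/€8.38 + 0.022 = 0.108542 + 0.022 = 0.130542

13.05%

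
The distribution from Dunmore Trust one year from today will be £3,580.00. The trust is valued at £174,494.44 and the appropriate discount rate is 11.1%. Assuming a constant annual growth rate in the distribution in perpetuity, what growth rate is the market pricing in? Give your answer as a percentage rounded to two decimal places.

9.05%

P = D₁/(r−g) ⇒ g = r − D₁/P = 0.111 − £3,580.00/£174,494.44 = 0.090484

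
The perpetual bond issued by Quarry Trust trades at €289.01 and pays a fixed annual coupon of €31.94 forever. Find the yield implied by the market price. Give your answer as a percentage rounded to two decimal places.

11.05%

P = C/r ⇒ r = C/P = €31.94/€289.01 = 0.110515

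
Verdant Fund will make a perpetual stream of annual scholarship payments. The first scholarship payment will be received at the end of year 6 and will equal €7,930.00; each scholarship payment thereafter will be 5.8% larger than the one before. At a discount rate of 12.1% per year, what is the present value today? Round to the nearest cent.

Value at end of year 5: C₁ / (r − g) = €7,930.00 / (0.121 − 0.058) = €125,873.0159
Discount to today: PV = €125,873.0159 / (1 + 0.121)^5 = €125,873.0159 / 1.770223 = €71,105.73

€71105.73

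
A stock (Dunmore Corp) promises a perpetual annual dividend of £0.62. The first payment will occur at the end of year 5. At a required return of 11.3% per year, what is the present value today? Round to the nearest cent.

Value at end of year 4: C / r = £0.62 / 0.113 = £5.4867
Discount to today: PV = £5.4867 / (1 + 0.113)^4 = £5.4867 / 1.534549 = £3.58

£3.58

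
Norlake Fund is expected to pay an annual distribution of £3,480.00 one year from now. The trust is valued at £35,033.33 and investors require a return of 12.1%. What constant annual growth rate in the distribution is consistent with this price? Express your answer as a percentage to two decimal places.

2.17%

P = D₁/(r−g) ⇒ g = r − D₁/P = 0.121 − £3,480.00/£35,033.33 = 0.021666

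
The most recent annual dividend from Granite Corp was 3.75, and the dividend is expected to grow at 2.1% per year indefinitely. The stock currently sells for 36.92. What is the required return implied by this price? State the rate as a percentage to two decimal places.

12.47%

D₁ = 3.75 × 1.021 = 3.8288
P = D₁/(r − g) ⇒ r = D₁/P + g = 3.8288/36.92 + 0.021 = 0.103704 + 0.021 = 0.124704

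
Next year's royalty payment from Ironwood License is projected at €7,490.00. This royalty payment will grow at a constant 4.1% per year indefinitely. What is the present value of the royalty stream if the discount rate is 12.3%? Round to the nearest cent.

Growing perpetuity: P = D₁ / (r − g) = €7,490.0000 / (0.123 − 0.041) = €91,341.46

€91341.46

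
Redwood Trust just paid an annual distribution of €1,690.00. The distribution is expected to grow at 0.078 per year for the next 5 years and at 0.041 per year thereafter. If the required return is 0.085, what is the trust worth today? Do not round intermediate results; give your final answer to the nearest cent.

€46998.45

D_1 = 1821.82000
D_2 = 1963.92196
D_3 = 2117.10787
D_4 = 2282.24229
D_5 = 2460.25719
Terminal value at year 5: TV = D_5×(1+g_2)/(r−g_2) = 2561.12773/0.044 = 58207.44841
P_0 = D_1/(1+r)^1 + D_2/(1+r)^2 + D_3/(1+r)^3 + D_4/(1+r)^4 + D_5/(1+r)^5 + TV/(1+r)^5
    = 1679.09677 + 1668.26389 + 1657.50090 + 1646.80734 + 1636.18278 + 38710.59716 = 46998.44886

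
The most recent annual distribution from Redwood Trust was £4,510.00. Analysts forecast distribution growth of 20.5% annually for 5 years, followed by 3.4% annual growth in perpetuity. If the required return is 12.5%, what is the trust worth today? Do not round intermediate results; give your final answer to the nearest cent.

£100090.23

D_1 = 5434.55000
D_2 = 6548.63275
D_3 = 7891.10246
D_4 = 9508.77847
D_5 = 11458.07805
Terminal value at year 5: TV = D_5×(1+g_2)/(r−g_2) = 11847.65271/0.091 = 130193.98581
P_0 = D_1/(1+r)^1 + D_2/(1+r)^2 + D_3/(1+r)^3 + D_4/(1+r)^4 + D_5/(1+r)^5 + TV/(1+r)^5
    = 4830.71111 + 5174.22835 + 5542.17347 + 5936.28359 + 6358.41931 + 72248.41279 = 100090.22862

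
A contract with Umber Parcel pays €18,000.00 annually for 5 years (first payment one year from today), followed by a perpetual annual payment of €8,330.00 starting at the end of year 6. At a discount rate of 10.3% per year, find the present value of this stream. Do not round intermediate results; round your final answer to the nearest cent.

€117251.48

PV of 5-year annuity: €18,000.00 × [1 − (1+0.103)^−5] / 0.103 = 67714.41810
Perpetuity value at year 5: €8,330.00 / 0.103 = 80873.78641
PV of perpetuity: 80873.78641 / (1+0.103)^5 = 49537.05848
Total PV = 67714.41810 + 49537.05848 = 117251.47657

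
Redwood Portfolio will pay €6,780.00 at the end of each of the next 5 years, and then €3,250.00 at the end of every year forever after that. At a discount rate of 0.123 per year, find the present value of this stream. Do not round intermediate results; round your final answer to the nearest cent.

€39053.62

PV of 5-year annuity: €6,780.00 × [1 − (1+0.123)^−5] / 0.123 = 24259.82798
Perpetuity value at year 5: €3,250.00 / 0.123 = 26422.76423
PV of perpetuity: 26422.76423 / (1+0.123)^5 = 14793.79064
Total PV = 24259.82798 + 14793.79064 = 39053.61862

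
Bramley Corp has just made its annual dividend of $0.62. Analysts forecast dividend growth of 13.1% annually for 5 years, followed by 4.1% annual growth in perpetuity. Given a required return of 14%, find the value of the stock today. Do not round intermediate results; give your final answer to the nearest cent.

D_1 = 0.70122
D_2 = 0.79308
D_3 = 0.89697
D_4 = 1.01448
D_5 = 1.14737
Terminal value at year 5: TV = D_5×(1+g_2)/(r−g_2) = 1.19442/0.099 = 12.06480
P_0 = D_1/(1+r)^1 + D_2/(1+r)^2 + D_3/(1+r)^3 + D_4/(1+r)^4 + D_5/(1+r)^5 + TV/(1+r)^5
    = 0.61511 + 0.61025 + 0.60543 + 0.60065 + 0.59591 + 6.26608 = 9.29343

$9.29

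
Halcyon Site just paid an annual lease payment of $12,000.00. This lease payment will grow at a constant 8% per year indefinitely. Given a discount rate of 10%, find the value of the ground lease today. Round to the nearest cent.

$648000.00

D₁ = D₀ × (1 + g) = $12,000.00 × 1.08 = $12,960.0000
Growing perpetuity: P = D₁ / (r − g) = $12,960.0000 / (0.1 − 0.08) = $648,000.00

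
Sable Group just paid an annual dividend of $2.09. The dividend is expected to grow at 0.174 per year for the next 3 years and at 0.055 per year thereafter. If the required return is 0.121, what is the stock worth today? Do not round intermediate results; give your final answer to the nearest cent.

D_1 = 2.45366
D_2 = 2.88060
D_3 = 3.38182
Terminal value at year 3: TV = D_3×(1+g_2)/(r−g_2) = 3.56782/0.066 = 54.05789
P_0 = D_1/(1+r)^1 + D_2/(1+r)^2 + D_3/(1+r)^3 + TV/(1+r)^3
    = 2.18881 + 2.29230 + 2.40068 + 38.37446 = 45.25625

$45.26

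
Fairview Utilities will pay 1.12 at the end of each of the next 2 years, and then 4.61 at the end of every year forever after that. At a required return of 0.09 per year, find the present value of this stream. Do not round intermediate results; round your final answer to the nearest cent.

PV of 2-year annuity: 1.12 × [1 − (1+0.09)^−2] / 0.09 = 1.97020
Perpetuity value at year 2: 4.61 / 0.09 = 51.22222
PV of perpetuity: 51.22222 / (1+0.09)^2 = 43.11272
Total PV = 1.97020 + 43.11272 = 45.08292

45.08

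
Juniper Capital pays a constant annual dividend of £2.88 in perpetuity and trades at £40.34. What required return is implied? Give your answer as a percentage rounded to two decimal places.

7.14%

P = C/r ⇒ r = C/P = £2.88/£40.34 = 0.071393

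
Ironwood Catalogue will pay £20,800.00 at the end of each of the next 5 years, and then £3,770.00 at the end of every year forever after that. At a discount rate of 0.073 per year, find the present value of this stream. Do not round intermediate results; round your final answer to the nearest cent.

PV of 5-year annuity: £20,800.00 × [1 − (1+0.073)^−5] / 0.073 = 84603.41007
Perpetuity value at year 5: £3,770.00 / 0.073 = 51643.83562
PV of perpetuity: 51643.83562 / (1+0.073)^5 = 36309.46754
Total PV = 84603.41007 + 36309.46754 = 120912.87761

£120912.88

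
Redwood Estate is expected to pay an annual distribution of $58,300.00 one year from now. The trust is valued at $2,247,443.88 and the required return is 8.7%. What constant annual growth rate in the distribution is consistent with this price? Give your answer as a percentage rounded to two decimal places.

P = D₁/(r−g) ⇒ g = r − D₁/P = 0.087 − $58,300.00/$2,247,443.88 = 0.061059

6.11%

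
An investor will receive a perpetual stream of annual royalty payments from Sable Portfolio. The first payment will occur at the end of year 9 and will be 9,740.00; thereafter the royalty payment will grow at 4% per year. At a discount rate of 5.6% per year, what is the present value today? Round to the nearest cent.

Value at end of year 8: C₁ / (r − g) = 9,740.00 / (0.056 − 0.04) = 608,750.0000
Discount to today: PV = 608,750.0000 / (1 + 0.056)^8 = 608,750.0000 / 1.546363 = 393,665.75

393665.75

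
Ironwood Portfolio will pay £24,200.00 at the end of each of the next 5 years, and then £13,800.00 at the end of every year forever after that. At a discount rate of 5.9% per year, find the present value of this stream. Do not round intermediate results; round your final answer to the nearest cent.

PV of 5-year annuity: £24,200.00 × [1 − (1+0.059)^−5] / 0.059 = 102217.11937
Perpetuity value at year 5: £13,800.00 / 0.059 = 233898.30508
PV of perpetuity: 233898.30508 / (1+0.059)^5 = 175609.20395
Total PV = 102217.11937 + 175609.20395 = 277826.32333

£277826.32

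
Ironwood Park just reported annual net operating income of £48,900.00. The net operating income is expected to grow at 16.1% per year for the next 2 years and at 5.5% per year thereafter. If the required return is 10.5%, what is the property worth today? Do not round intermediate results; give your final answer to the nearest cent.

£1244379.76

D_1 = 56772.90000
D_2 = 65913.33690
Terminal value at year 2: TV = D_2×(1+g_2)/(r−g_2) = 69538.57043/0.05 = 1390771.40859
P_0 = D_1/(1+r)^1 + D_2/(1+r)^2 + TV/(1+r)^2
    = 51378.19005 + 53981.97162 + 1139019.60123 = 1244379.76290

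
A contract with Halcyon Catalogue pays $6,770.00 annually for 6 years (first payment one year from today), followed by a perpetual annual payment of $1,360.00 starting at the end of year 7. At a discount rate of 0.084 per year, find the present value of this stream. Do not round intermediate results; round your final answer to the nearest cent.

PV of 6-year annuity: $6,770.00 × [1 − (1+0.084)^−6] / 0.084 = 30920.71693
Perpetuity value at year 6: $1,360.00 / 0.084 = 16190.47619
PV of perpetuity: 16190.47619 / (1+0.084)^6 = 9978.92892
Total PV = 30920.71693 + 9978.92892 = 40899.64585

$40899.65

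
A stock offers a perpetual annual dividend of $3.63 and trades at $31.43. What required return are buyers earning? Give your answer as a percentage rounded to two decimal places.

P = C/r ⇒ r = C/P = $3.63/$31.43 = 0.115495

11.55%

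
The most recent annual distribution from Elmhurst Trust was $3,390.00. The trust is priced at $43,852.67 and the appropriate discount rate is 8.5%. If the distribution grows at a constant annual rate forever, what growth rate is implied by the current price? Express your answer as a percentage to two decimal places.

0.71%

P = D₀(1+g)/(r−g) ⇒ P(r−g) = D₀(1+g) ⇒ g(P+D₀) = P·r − D₀
g = (P·r − D₀)/(P + D₀) = ($43,852.67×0.085 − $3,390.00) / ($43,852.67 + $3,390.00) = 0.007143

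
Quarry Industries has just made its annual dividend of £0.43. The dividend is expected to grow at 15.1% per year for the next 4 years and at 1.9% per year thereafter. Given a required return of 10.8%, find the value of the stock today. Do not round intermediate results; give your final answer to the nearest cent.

D_1 = 0.49493
D_2 = 0.56966
D_3 = 0.65568
D_4 = 0.75469
Terminal value at year 4: TV = D_4×(1+g_2)/(r−g_2) = 0.76903/0.089 = 8.64080
P_0 = D_1/(1+r)^1 + D_2/(1+r)^2 + D_3/(1+r)^3 + D_4/(1+r)^4 + TV/(1+r)^4
    = 0.44669 + 0.46402 + 0.48203 + 0.50074 + 5.73317 = 7.62665

£7.63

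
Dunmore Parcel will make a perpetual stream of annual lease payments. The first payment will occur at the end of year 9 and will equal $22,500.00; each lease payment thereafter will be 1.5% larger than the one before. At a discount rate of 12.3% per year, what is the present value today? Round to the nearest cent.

$82360.83

Value at end of year 8: C₁ / (r − g) = $22,500.00 / (0.123 − 0.015) = $208,333.3333
Discount to today: PV = $208,333.3333 / (1 + 0.123)^8 = $208,333.3333 / 2.529520 = $82,360.83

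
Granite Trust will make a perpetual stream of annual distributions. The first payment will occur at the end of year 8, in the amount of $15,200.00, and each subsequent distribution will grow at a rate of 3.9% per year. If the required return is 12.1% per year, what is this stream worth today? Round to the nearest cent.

Value at end of year 7: C₁ / (r − g) = $15,200.00 / (0.121 − 0.039) = $185,365.8537
Discount to today: PV = $185,365.8537 / (1 + 0.121)^7 = $185,365.8537 / 2.224535 = $83,327.90

$83327.90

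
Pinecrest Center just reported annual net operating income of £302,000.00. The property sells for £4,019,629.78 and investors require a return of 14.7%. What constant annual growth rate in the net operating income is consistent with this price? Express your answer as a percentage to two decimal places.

6.68%

P = D₀(1+g)/(r−g) ⇒ P(r−g) = D₀(1+g) ⇒ g(P+D₀) = P·r − D₀
g = (P·r − D₀)/(P + D₀) = (£4,019,629.78×0.147 − £302,000.00) / (£4,019,629.78 + £302,000.00) = 0.066846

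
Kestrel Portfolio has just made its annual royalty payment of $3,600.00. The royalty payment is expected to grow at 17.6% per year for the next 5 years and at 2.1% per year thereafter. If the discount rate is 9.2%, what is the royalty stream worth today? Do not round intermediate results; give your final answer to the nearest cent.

D_1 = 4233.60000
D_2 = 4978.71360
D_3 = 5854.96719
D_4 = 6885.44142
D_5 = 8097.27911
Terminal value at year 5: TV = D_5×(1+g_2)/(r−g_2) = 8267.32197/0.071 = 116441.15452
P_0 = D_1/(1+r)^1 + D_2/(1+r)^2 + D_3/(1+r)^3 + D_4/(1+r)^4 + D_5/(1+r)^5 + TV/(1+r)^5
    = 3876.92308 + 4175.14793 + 4496.31315 + 4842.18340 + 5214.65904 + 74988.26595 = 97593.49255

$97593.49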